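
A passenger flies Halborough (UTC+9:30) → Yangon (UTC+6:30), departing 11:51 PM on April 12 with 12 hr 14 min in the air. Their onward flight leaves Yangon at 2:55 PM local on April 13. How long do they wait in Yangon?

5 hours 50 minutes

Convert departure to UTC: 11:51 PM − 9:30 = 2:21 PM UTC on Apr 12.
Add 12 hours 14 minutes flight time → 2:35 AM UTC (Apr 13).
Yangon is UTC+6:30, so local arrival = 2:35 AM + 6:30 = 9:05 AM on Apr 13.
Layover = 2:55 PM − 9:05 AM = 5 hours 50 minutes.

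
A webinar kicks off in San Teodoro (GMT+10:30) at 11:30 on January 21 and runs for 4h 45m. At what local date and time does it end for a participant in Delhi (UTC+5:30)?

11:15 on January 21

Delhi is 5:00 behind San Teodoro.
After 4 hours 45 minutes it is 16:15 in San Teodoro.
Shift by the zone difference: 16:15 − 5:00 = 11:15 on Jan 21 in Delhi.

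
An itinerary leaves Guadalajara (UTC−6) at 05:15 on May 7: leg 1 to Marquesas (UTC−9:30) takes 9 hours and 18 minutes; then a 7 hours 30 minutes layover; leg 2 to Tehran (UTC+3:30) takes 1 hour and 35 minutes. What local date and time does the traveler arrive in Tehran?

Convert departure to UTC: 05:15 + 6:00 = 11:15 UTC on May 7.
Add 9 hours 18 minutes leg 1 → 20:33 UTC.
Add 7 hours 30 minutes layover in Marquesas → 04:03 UTC (May 8).
Add 1 hour and 35 minutes leg 2 → 05:38 UTC.
Tehran is UTC+3:30, so local arrival = 05:38 + 3:30 = 09:08 on May 8.

09:08 on May 8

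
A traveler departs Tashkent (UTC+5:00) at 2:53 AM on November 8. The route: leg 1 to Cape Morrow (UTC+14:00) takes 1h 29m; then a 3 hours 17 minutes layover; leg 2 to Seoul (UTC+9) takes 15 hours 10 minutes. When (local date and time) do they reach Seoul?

Convert departure to UTC: 2:53 AM − 5:00 = 9:53 PM UTC on Nov 7.
Add 1 hour and 29 minutes leg 1 → 11:22 PM UTC.
Add 3 hours and 17 minutes layover in Cape Morrow → 2:39 AM UTC (Nov 8).
Add 15 hours 10 minutes leg 2 → 5:49 PM UTC.
Seoul is UTC+9:00, so local arrival = 5:49 PM + 9:00 = 2:49 AM on Nov 9.

2:49 AM on Nov 9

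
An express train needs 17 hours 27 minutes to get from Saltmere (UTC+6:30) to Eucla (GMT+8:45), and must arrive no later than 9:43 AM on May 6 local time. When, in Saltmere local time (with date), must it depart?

Target arrival in UTC: 9:43 AM − 8:45 = 12:58 AM on May 6.
Subtract 17 hours 27 minutes → departure 7:31 AM UTC on May 5.
Saltmere is UTC+6:30: 7:31 AM + 6:30 = 2:01 PM on May 5.

2:01 PM on May 5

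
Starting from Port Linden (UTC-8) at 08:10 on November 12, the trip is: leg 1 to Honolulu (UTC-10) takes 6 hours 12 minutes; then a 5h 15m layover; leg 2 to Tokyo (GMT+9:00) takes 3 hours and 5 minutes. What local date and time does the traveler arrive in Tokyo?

15:42 on November 13

Convert departure to UTC: 08:10 + 8:00 = 16:10 UTC on Nov 12.
Add 6 hours 12 minutes leg 1 → 22:22 UTC.
Add 5 hours and 15 minutes layover in Honolulu → 03:37 UTC (Nov 13).
Add 3 hours 5 minutes leg 2 → 06:42 UTC.
Tokyo is UTC+9:00, so local arrival = 06:42 + 9:00 = 15:42 on Nov 13.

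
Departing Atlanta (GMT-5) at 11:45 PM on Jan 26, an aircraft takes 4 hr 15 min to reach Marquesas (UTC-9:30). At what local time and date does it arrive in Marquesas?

Convert departure to UTC: 11:45 PM + 5:00 = 4:45 AM UTC on Jan 27.
Add 4 hours 15 minutes travel time → 9:00 AM UTC.
Marquesas is UTC−9:30, so local arrival = 9:00 AM − 9:30 = 11:30 PM on Jan 26.

11:30 PM on Jan 26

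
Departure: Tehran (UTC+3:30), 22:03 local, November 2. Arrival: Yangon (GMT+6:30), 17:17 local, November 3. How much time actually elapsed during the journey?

16 hours 14 minutes

Yangon is 3:00 ahead of Tehran.
Clock-face elapsed time (ignoring zones) is 19 hours 14 minutes.
Actual elapsed = 19 hours 14 minutes − 3:00 = 16 hours 14 minutes.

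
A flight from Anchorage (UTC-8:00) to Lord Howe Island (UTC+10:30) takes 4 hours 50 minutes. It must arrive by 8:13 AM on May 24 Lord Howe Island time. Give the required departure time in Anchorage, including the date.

8:53 AM on May 23

Target arrival in UTC: 8:13 AM − 10:30 = 9:43 PM on May 23.
Subtract 4 hours and 50 minutes → departure 4:53 PM UTC on May 23.
Anchorage is UTC−8:00: 4:53 PM − 8:00 = 8:53 AM on May 23.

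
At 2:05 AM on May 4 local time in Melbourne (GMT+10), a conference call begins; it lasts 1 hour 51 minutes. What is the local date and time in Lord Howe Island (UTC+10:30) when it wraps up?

4:26 AM on May 4

Lord Howe Island is 0:30 ahead of Melbourne.
After 1 hour and 51 minutes it is 3:56 AM in Melbourne.
Shift by the zone difference: 3:56 AM + 0:30 = 4:26 AM on May 4 in Lord Howe Island.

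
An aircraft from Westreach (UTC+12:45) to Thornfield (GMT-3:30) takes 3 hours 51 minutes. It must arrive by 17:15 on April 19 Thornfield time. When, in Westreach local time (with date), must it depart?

05:39 on Apr 20

Target arrival in UTC: 17:15 + 3:30 = 20:45 on Apr 19.
Subtract 3 hours and 51 minutes → departure 16:54 UTC on Apr 19.
Westreach is UTC+12:45: 16:54 + 12:45 = 05:39 on Apr 20.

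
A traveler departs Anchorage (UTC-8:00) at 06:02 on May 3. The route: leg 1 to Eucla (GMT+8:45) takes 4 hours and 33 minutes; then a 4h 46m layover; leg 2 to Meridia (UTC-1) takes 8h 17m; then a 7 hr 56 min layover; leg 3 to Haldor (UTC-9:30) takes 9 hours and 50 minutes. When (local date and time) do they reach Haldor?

Convert departure to UTC: 06:02 + 8:00 = 14:02 UTC on May 3.
Add 4 hours 33 minutes leg 1 → 18:35 UTC.
Add 4 hours and 46 minutes layover in Eucla → 23:21 UTC.
Add 8 hours and 17 minutes leg 2 → 07:38 UTC (May 4).
Add 7 hours and 56 minutes layover in Meridia → 15:34 UTC.
Add 9 hours 50 minutes leg 3 → 01:24 UTC (May 5).
Haldor is UTC−9:30, so local arrival = 01:24 − 9:30 = 15:54 on May 4.

15:54 on May 4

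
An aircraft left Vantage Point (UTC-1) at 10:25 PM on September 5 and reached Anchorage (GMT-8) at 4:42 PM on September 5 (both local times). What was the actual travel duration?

1 hour 17 minutes

Anchorage is 7:00 behind Vantage Point.
Clock-face elapsed time (ignoring zones) is −5 hours 43 minutes.
Actual elapsed = −5 hours 43 minutes + 7:00 = 1 hour 17 minutes.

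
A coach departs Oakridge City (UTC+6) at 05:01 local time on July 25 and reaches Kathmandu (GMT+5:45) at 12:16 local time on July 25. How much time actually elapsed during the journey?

Kathmandu is 0:15 behind Oakridge City.
Clock-face elapsed time (ignoring zones) is 7 hours 15 minutes.
Actual elapsed = 7 hours 15 minutes + 0:15 = 7 hours 30 minutes.

7 hours 30 minutes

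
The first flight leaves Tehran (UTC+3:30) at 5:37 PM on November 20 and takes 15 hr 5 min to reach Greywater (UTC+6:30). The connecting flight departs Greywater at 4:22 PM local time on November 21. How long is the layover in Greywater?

Convert departure to UTC: 5:37 PM − 3:30 = 2:07 PM UTC on Nov 20.
Add 15 hours and 5 minutes flight time → 5:12 AM UTC (Nov 21).
Greywater is UTC+6:30, so local arrival = 5:12 AM + 6:30 = 11:42 AM on Nov 21.
Layover = 4:22 PM − 11:42 AM = 4 hours 40 minutes.

4 hours 40 minutes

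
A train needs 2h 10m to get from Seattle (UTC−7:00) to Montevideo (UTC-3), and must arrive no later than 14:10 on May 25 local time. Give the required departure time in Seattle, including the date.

Target arrival in UTC: 14:10 + 3:00 = 17:10 on May 25.
Subtract 2 hours 10 minutes → departure 15:00 UTC on May 25.
Seattle is UTC−7:00: 15:00 − 7:00 = 08:00 on May 25.

08:00 on May 25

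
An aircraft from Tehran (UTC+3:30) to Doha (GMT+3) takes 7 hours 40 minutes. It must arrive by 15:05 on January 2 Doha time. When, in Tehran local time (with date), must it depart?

07:55 on Jan 2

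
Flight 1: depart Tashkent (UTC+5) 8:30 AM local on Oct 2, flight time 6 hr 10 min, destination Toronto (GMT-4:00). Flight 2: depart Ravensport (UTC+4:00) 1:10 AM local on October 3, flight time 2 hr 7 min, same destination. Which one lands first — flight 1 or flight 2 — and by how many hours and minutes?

the first, by 13 hours 37 minutes

Flight 1 in UTC: 8:30 AM − 5:00 = 3:30 AM on Oct 2.
+6 hours 10 minutes → arrive 9:40 AM UTC on Oct 2.
Flight 2 in UTC: 1:10 AM − 4:00 = 9:10 PM on Oct 2.
+2 hours and 7 minutes → arrive 11:17 PM UTC on Oct 2.
Flight 1 lands earlier by 13 hours 37 minutes.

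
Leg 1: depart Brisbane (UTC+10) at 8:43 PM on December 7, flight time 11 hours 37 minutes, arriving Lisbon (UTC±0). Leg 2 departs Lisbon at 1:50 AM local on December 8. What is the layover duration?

3 hours 30 minutes

Convert departure to UTC: 8:43 PM − 10:00 = 10:43 AM UTC on Dec 7.
Add 11 hours and 37 minutes flight time → 10:20 PM UTC.
Lisbon is UTC+0, so local arrival is the same: 10:20 PM on Dec 7.
Layover = 1:50 AM − 10:20 PM (+1 day) = 3 hours 30 minutes.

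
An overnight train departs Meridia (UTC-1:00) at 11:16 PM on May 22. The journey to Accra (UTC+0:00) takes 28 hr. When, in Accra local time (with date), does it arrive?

Convert departure to UTC: 11:16 PM + 1:00 = 12:16 AM UTC on May 23.
Add 28 hours travel time → 4:16 AM UTC (May 24).
Accra is UTC+0, so local arrival is the same: 4:16 AM on May 24.

4:16 AM on May 24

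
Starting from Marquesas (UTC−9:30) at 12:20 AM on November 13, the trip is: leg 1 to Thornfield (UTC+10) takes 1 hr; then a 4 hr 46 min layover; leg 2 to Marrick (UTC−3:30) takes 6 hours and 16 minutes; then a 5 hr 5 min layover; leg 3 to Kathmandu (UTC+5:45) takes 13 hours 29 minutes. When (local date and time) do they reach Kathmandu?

Convert departure to UTC: 12:20 AM + 9:30 = 9:50 AM UTC on Nov 13.
Add 1 hour leg 1 → 10:50 AM UTC.
Add 4 hours 46 minutes layover in Thornfield → 3:36 PM UTC.
Add 6 hours and 16 minutes leg 2 → 9:52 PM UTC.
Add 5 hours and 5 minutes layover in Marrick → 2:57 AM UTC (Nov 14).
Add 13 hours 29 minutes leg 3 → 4:26 PM UTC.
Kathmandu is UTC+5:45, so local arrival = 4:26 PM + 5:45 = 10:11 PM on Nov 14.

10:11 PM on November 14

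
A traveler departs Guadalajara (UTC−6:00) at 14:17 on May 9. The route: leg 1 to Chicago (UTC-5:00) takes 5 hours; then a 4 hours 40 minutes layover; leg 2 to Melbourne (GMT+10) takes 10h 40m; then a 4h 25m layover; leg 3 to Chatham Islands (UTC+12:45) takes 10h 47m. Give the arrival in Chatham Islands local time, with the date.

20:34 on May 11

Convert departure to UTC: 14:17 + 6:00 = 20:17 UTC on May 9.
Add 5 hours leg 1 → 01:17 UTC (May 10).
Add 4 hours and 40 minutes layover in Chicago → 05:57 UTC.
Add 10 hours and 40 minutes leg 2 → 16:37 UTC.
Add 4 hours 25 minutes layover in Melbourne → 21:02 UTC.
Add 10 hours and 47 minutes leg 3 → 07:49 UTC (May 11).
Chatham Islands is UTC+12:45, so local arrival = 07:49 + 12:45 = 20:34 on May 11.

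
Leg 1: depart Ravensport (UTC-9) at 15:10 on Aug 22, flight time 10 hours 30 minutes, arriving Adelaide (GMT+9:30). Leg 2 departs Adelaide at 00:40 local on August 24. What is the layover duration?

Convert departure to UTC: 15:10 + 9:00 = 00:10 UTC on Aug 23.
Add 10 hours 30 minutes flight time → 10:40 UTC.
Adelaide is UTC+9:30, so local arrival = 10:40 + 9:30 = 20:10 on Aug 23.
Layover = 00:40 − 20:10 (+1 day) = 4 hours 30 minutes.

4 hours 30 minutes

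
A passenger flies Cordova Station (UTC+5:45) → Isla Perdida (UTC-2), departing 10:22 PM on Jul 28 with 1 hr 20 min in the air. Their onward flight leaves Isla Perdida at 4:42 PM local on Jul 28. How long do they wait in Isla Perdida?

45 minutes

Convert departure to UTC: 10:22 PM − 5:45 = 4:37 PM UTC on Jul 28.
Add 1 hour and 20 minutes flight time → 5:57 PM UTC.
Isla Perdida is UTC−2:00, so local arrival = 5:57 PM − 2:00 = 3:57 PM on Jul 28.
Layover = 4:42 PM − 3:57 PM = 45 minutes.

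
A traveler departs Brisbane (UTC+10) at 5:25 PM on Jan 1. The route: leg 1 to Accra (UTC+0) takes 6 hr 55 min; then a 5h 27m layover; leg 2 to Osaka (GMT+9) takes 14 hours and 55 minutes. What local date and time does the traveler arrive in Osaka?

7:42 PM on January 2

Convert departure to UTC: 5:25 PM − 10:00 = 7:25 AM UTC on Jan 1.
Add 6 hours and 55 minutes leg 1 → 2:20 PM UTC.
Add 5 hours 27 minutes layover in Accra → 7:47 PM UTC.
Add 14 hours and 55 minutes leg 2 → 10:42 AM UTC (Jan 2).
Osaka is UTC+9:00, so local arrival = 10:42 AM + 9:00 = 7:42 PM on Jan 2.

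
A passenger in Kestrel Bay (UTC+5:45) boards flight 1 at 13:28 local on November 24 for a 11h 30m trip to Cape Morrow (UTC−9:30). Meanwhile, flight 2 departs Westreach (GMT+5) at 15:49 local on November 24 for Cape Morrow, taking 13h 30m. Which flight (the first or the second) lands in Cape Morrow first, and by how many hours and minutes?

the first, by 5 hours 6 minutes

Flight 1 in UTC: 13:28 − 5:45 = 07:43 on Nov 24.
+11 hours and 30 minutes → arrive 19:13 UTC on Nov 24.
Flight 2 in UTC: 15:49 − 5:00 = 10:49 on Nov 24.
+13 hours 30 minutes → arrive 00:19 UTC on Nov 25.
Flight 1 lands earlier by 5 hours 6 minutes.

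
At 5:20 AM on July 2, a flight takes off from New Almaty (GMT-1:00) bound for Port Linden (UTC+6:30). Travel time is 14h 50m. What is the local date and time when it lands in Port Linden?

3:40 AM on July 3

Port Linden is 7:30 ahead of New Almaty.
After 14 hours and 50 minutes it is 8:10 PM in New Almaty.
Shift by the zone difference: 8:10 PM + 7:30 = 3:40 AM on Jul 3 in Port Linden.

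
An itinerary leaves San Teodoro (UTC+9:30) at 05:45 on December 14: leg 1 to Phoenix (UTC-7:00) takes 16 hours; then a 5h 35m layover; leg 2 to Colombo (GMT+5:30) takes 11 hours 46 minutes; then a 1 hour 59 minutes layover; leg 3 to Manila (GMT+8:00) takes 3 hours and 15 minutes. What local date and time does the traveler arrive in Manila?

Convert departure to UTC: 05:45 − 9:30 = 20:15 UTC on Dec 13.
Add 16 hours leg 1 → 12:15 UTC (Dec 14).
Add 5 hours 35 minutes layover in Phoenix → 17:50 UTC.
Add 11 hours 46 minutes leg 2 → 05:36 UTC (Dec 15).
Add 1 hour and 59 minutes layover in Colombo → 07:35 UTC.
Add 3 hours 15 minutes leg 3 → 10:50 UTC.
Manila is UTC+8:00, so local arrival = 10:50 + 8:00 = 18:50 on Dec 15.

18:50 on December 15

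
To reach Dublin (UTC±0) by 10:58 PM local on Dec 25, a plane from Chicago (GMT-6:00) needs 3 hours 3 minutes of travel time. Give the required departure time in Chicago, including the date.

1:55 PM on Dec 25

Target arrival is already UTC: 10:58 PM on Dec 25.
Subtract 3 hours 3 minutes → departure 7:55 PM UTC on Dec 25.
Chicago is UTC−6:00: 7:55 PM − 6:00 = 1:55 PM on Dec 25.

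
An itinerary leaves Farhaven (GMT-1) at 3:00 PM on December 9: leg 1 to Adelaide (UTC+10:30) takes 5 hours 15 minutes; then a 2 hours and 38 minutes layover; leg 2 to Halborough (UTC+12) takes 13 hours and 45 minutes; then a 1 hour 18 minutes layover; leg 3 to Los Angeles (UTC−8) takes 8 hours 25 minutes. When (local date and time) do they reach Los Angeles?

Convert departure to UTC: 3:00 PM + 1:00 = 4:00 PM UTC on Dec 9.
Add 5 hours and 15 minutes leg 1 → 9:15 PM UTC.
Add 2 hours and 38 minutes layover in Adelaide → 11:53 PM UTC.
Add 13 hours and 45 minutes leg 2 → 1:38 PM UTC (Dec 10).
Add 1 hour 18 minutes layover in Halborough → 2:56 PM UTC.
Add 8 hours and 25 minutes leg 3 → 11:21 PM UTC.
Los Angeles is UTC−8:00, so local arrival = 11:21 PM − 8:00 = 3:21 PM on Dec 10.

3:21 PM on December 10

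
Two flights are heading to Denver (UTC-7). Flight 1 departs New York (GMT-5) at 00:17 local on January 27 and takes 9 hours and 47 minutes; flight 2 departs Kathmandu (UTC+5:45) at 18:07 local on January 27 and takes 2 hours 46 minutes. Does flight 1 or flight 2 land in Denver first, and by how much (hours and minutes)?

the first, by 4 minutes

Flight 1 in UTC: 00:17 + 5:00 = 05:17 on Jan 27.
+9 hours and 47 minutes → arrive 15:04 UTC on Jan 27.
Flight 2 in UTC: 18:07 − 5:45 = 12:22 on Jan 27.
+2 hours and 46 minutes → arrive 15:08 UTC on Jan 27.
Flight 1 lands earlier by 4 minutes.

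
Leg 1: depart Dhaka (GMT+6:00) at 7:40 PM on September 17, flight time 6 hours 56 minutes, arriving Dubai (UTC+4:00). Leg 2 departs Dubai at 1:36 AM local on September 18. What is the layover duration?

Convert departure to UTC: 7:40 PM − 6:00 = 1:40 PM UTC on Sep 17.
Add 6 hours and 56 minutes flight time → 8:36 PM UTC.
Dubai is UTC+4:00, so local arrival = 8:36 PM + 4:00 = 12:36 AM on Sep 18.
Layover = 1:36 AM − 12:36 AM = 1 hour.

1 hour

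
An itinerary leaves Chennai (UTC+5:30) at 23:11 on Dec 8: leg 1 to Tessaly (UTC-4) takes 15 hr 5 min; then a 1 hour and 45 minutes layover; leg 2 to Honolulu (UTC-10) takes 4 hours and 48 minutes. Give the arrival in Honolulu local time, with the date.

05:19 on December 9

Convert departure to UTC: 23:11 − 5:30 = 17:41 UTC on Dec 8.
Add 15 hours and 5 minutes leg 1 → 08:46 UTC (Dec 9).
Add 1 hour and 45 minutes layover in Tessaly → 10:31 UTC.
Add 4 hours 48 minutes leg 2 → 15:19 UTC.
Honolulu is UTC−10:00, so local arrival = 15:19 − 10:00 = 05:19 on Dec 9.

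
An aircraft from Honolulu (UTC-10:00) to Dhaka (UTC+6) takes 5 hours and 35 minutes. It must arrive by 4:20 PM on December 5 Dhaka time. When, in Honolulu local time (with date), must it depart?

Target arrival in UTC: 4:20 PM − 6:00 = 10:20 AM on Dec 5.
Subtract 5 hours and 35 minutes → departure 4:45 AM UTC on Dec 5.
Honolulu is UTC−10:00: 4:45 AM − 10:00 = 6:45 PM on Dec 4.

6:45 PM on December 4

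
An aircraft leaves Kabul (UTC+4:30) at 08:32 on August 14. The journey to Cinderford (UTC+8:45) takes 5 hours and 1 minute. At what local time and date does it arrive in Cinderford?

Convert departure to UTC: 08:32 − 4:30 = 04:02 UTC on Aug 14.
Add 5 hours and 1 minute travel time → 09:03 UTC.
Cinderford is UTC+8:45, so local arrival = 09:03 + 8:45 = 17:48 on Aug 14.

17:48 on August 14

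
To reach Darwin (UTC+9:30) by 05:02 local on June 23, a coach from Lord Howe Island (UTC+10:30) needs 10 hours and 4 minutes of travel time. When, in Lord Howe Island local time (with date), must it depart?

19:58 on Jun 22

Target arrival in UTC: 05:02 − 9:30 = 19:32 on Jun 22.
Subtract 10 hours 4 minutes → departure 09:28 UTC on Jun 22.
Lord Howe Island is UTC+10:30: 09:28 + 10:30 = 19:58 on Jun 22.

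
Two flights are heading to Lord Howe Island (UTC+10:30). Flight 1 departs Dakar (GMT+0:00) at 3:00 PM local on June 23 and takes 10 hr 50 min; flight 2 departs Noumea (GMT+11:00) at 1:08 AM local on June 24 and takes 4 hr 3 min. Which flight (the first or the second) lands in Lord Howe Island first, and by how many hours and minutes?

Flight 1 departs at 3:00 PM UTC (Jun 23).
+10 hours and 50 minutes → arrive 1:50 AM UTC on Jun 24.
Flight 2 in UTC: 1:08 AM − 11:00 = 2:08 PM on Jun 23.
+4 hours 3 minutes → arrive 6:11 PM UTC on Jun 23.
Flight 2 lands earlier by 7 hours 39 minutes.

the second, by 7 hours 39 minutes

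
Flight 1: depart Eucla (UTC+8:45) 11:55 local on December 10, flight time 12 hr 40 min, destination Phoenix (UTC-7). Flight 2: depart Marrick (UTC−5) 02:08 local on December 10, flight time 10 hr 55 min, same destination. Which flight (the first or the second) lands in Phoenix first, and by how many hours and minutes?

the first, by 2 hours 13 minutes

Flight 1 in UTC: 11:55 − 8:45 = 03:10 on Dec 10.
+12 hours 40 minutes → arrive 15:50 UTC on Dec 10.
Flight 2 in UTC: 02:08 + 5:00 = 07:08 on Dec 10.
+10 hours and 55 minutes → arrive 18:03 UTC on Dec 10.
Flight 1 lands earlier by 2 hours 13 minutes.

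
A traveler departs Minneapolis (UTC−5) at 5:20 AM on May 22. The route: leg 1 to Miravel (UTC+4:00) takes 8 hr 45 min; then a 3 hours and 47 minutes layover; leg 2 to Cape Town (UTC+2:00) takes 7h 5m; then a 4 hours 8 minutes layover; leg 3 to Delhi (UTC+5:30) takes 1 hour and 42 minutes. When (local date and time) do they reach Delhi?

5:17 PM on May 23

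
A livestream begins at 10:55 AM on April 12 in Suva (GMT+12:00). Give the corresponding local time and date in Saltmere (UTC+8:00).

6:55 AM on Apr 12

In UTC: 10:55 AM − 12:00 = 10:55 PM on Apr 11.
Saltmere is UTC+8:00: 10:55 PM + 8:00 = 6:55 AM on Apr 12.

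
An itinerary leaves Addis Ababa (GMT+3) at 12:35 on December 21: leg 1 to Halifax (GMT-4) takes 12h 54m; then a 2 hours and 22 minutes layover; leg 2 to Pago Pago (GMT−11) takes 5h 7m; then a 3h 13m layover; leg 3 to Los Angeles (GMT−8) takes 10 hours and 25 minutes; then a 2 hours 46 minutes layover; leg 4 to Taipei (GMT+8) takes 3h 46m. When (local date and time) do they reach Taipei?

Convert departure to UTC: 12:35 − 3:00 = 09:35 UTC on Dec 21.
Add 12 hours 54 minutes leg 1 → 22:29 UTC.
Add 2 hours and 22 minutes layover in Halifax → 00:51 UTC (Dec 22).
Add 5 hours and 7 minutes leg 2 → 05:58 UTC.
Add 3 hours and 13 minutes layover in Pago Pago → 09:11 UTC.
Add 10 hours 25 minutes leg 3 → 19:36 UTC.
Add 2 hours 46 minutes layover in Los Angeles → 22:22 UTC.
Add 3 hours 46 minutes leg 4 → 02:08 UTC (Dec 23).
Taipei is UTC+8:00, so local arrival = 02:08 + 8:00 = 10:08 on Dec 23.

10:08 on Dec 23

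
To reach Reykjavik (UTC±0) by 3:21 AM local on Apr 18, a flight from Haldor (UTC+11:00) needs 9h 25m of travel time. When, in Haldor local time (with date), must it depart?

Target arrival is already UTC: 3:21 AM on Apr 18.
Subtract 9 hours and 25 minutes → departure 5:56 PM UTC on Apr 17.
Haldor is UTC+11:00: 5:56 PM + 11:00 = 4:56 AM on Apr 18.

4:56 AM on Apr 18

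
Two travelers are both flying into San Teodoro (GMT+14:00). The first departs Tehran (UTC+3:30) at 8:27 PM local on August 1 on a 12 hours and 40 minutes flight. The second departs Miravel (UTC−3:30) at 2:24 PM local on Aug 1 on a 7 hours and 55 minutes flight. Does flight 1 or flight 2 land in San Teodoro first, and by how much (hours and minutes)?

the second, by 3 hours 48 minutes

Flight 1 in UTC: 8:27 PM − 3:30 = 4:57 PM on Aug 1.
+12 hours 40 minutes → arrive 5:37 AM UTC on Aug 2.
Flight 2 in UTC: 2:24 PM + 3:30 = 5:54 PM on Aug 1.
+7 hours and 55 minutes → arrive 1:49 AM UTC on Aug 2.
Flight 2 lands earlier by 3 hours 48 minutes.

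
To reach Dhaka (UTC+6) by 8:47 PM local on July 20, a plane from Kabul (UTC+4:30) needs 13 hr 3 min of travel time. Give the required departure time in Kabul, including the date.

6:14 AM on Jul 20

Target arrival in UTC: 8:47 PM − 6:00 = 2:47 PM on Jul 20.
Subtract 13 hours 3 minutes → departure 1:44 AM UTC on Jul 20.
Kabul is UTC+4:30: 1:44 AM + 4:30 = 6:14 AM on Jul 20.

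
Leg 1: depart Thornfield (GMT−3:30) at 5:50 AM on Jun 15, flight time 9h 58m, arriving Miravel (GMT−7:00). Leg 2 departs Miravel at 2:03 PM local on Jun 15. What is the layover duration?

1 hour 45 minutes

Convert departure to UTC: 5:50 AM + 3:30 = 9:20 AM UTC on Jun 15.
Add 9 hours 58 minutes flight time → 7:18 PM UTC.
Miravel is UTC−7:00, so local arrival = 7:18 PM − 7:00 = 12:18 PM on Jun 15.
Layover = 2:03 PM − 12:18 PM = 1 hour 45 minutes.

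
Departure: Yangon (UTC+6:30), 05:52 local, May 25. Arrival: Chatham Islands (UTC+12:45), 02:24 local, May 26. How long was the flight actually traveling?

Departure in UTC: 05:52 − 6:30 = 23:22 on May 24.
Arrival in UTC: 02:24 − 12:45 = 13:39 on May 25.
Elapsed = 13:39 − 23:22 (+1 day) = 14 hours 17 minutes.

14 hours 17 minutes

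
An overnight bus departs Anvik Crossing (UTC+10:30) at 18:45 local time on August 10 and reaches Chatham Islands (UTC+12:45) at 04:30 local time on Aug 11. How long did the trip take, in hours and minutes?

Departure in UTC: 18:45 − 10:30 = 08:15 on Aug 10.
Arrival in UTC: 04:30 − 12:45 = 15:45 on Aug 10.
Elapsed = 15:45 − 08:15 = 7 hours 30 minutes.

7 hours 30 minutes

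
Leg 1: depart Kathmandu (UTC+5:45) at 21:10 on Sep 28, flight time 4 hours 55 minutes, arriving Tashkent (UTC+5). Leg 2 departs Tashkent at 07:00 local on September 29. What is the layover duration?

Convert departure to UTC: 21:10 − 5:45 = 15:25 UTC on Sep 28.
Add 4 hours 55 minutes flight time → 20:20 UTC.
Tashkent is UTC+5:00, so local arrival = 20:20 + 5:00 = 01:20 on Sep 29.
Layover = 07:00 − 01:20 = 5 hours 40 minutes.

5 hours 40 minutes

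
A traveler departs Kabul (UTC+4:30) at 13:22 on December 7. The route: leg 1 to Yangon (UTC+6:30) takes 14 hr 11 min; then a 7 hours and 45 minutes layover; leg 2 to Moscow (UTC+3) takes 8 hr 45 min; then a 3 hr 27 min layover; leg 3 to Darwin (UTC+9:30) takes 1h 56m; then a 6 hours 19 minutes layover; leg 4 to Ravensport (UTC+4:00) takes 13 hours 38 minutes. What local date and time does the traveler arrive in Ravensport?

Convert departure to UTC: 13:22 − 4:30 = 08:52 UTC on Dec 7.
Add 14 hours 11 minutes leg 1 → 23:03 UTC.
Add 7 hours 45 minutes layover in Yangon → 06:48 UTC (Dec 8).
Add 8 hours 45 minutes leg 2 → 15:33 UTC.
Add 3 hours and 27 minutes layover in Moscow → 19:00 UTC.
Add 1 hour and 56 minutes leg 3 → 20:56 UTC.
Add 6 hours 19 minutes layover in Darwin → 03:15 UTC (Dec 9).
Add 13 hours and 38 minutes leg 4 → 16:53 UTC.
Ravensport is UTC+4:00, so local arrival = 16:53 + 4:00 = 20:53 on Dec 9.

20:53 on December 9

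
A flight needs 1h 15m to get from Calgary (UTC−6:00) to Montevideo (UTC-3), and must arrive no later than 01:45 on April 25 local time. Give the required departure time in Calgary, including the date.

Target arrival in UTC: 01:45 + 3:00 = 04:45 on Apr 25.
Subtract 1 hour and 15 minutes → departure 03:30 UTC on Apr 25.
Calgary is UTC−6:00: 03:30 − 6:00 = 21:30 on Apr 24.

21:30 on Apr 24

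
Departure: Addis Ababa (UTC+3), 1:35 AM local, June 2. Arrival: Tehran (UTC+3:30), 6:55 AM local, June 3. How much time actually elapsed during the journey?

28 hours 50 minutes

Departure in UTC: 1:35 AM − 3:00 = 10:35 PM on Jun 1.
Arrival in UTC: 6:55 AM − 3:30 = 3:25 AM on Jun 3.
Elapsed = 3:25 AM − 10:35 PM (+2 days) = 28 hours 50 minutes.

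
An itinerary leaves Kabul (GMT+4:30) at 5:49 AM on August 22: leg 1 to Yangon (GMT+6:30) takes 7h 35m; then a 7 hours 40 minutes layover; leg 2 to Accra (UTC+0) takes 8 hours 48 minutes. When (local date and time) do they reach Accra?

Convert departure to UTC: 5:49 AM − 4:30 = 1:19 AM UTC on Aug 22.
Add 7 hours and 35 minutes leg 1 → 8:54 AM UTC.
Add 7 hours 40 minutes layover in Yangon → 4:34 PM UTC.
Add 8 hours and 48 minutes leg 2 → 1:22 AM UTC (Aug 23).
Accra is UTC+0, so local arrival is the same: 1:22 AM on Aug 23.

1:22 AM on August 23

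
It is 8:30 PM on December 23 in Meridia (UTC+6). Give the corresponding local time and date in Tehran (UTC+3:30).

In UTC: 8:30 PM − 6:00 = 2:30 PM on Dec 23.
Tehran is UTC+3:30: 2:30 PM + 3:30 = 6:00 PM on Dec 23.

6:00 PM on December 23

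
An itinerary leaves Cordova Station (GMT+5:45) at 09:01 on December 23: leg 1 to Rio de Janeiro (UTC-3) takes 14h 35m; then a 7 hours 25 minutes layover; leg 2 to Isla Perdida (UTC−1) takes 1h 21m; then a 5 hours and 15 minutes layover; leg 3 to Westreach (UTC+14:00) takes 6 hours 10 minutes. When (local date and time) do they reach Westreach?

04:02 on Dec 25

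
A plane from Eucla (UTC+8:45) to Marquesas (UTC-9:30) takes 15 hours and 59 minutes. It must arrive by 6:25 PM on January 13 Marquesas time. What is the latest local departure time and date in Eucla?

8:41 PM on Jan 13

Target arrival in UTC: 6:25 PM + 9:30 = 3:55 AM on Jan 14.
Subtract 15 hours 59 minutes → departure 11:56 AM UTC on Jan 13.
Eucla is UTC+8:45: 11:56 AM + 8:45 = 8:41 PM on Jan 13.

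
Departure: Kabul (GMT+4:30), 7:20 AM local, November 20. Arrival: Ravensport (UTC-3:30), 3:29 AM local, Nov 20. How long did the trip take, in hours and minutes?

4 hours 9 minutes

Ravensport is 8:00 behind Kabul.
Clock-face elapsed time (ignoring zones) is −3 hours 51 minutes.
Actual elapsed = −3 hours 51 minutes + 8:00 = 4 hours 9 minutes.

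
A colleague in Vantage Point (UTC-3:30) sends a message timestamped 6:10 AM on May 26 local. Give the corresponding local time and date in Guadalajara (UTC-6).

3:40 AM on May 26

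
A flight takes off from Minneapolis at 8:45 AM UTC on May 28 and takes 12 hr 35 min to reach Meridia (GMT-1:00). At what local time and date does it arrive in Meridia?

8:20 PM on May 28

Departure is given in UTC: 8:45 AM on May 28.
Add 12 hours 35 minutes → 9:20 PM UTC.
Meridia is UTC−1:00: 9:20 PM − 1:00 = 8:20 PM on May 28.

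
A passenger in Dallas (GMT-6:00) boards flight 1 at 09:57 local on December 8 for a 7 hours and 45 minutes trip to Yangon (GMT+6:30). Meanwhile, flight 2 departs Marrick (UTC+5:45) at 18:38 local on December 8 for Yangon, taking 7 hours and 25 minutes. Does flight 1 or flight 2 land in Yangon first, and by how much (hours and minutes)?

Flight 1 in UTC: 09:57 + 6:00 = 15:57 on Dec 8.
+7 hours and 45 minutes → arrive 23:42 UTC on Dec 8.
Flight 2 in UTC: 18:38 − 5:45 = 12:53 on Dec 8.
+7 hours and 25 minutes → arrive 20:18 UTC on Dec 8.
Flight 2 lands earlier by 3 hours 24 minutes.

the second, by 3 hours 24 minutes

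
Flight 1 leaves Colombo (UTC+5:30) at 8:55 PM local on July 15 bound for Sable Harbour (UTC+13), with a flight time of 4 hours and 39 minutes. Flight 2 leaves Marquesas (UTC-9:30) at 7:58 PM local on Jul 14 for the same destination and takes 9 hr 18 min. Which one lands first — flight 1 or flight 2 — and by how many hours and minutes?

the second, by 5 hours 18 minutes

Flight 1 in UTC: 8:55 PM − 5:30 = 3:25 PM on Jul 15.
+4 hours and 39 minutes → arrive 8:04 PM UTC on Jul 15.
Flight 2 in UTC: 7:58 PM + 9:30 = 5:28 AM on Jul 15.
+9 hours and 18 minutes → arrive 2:46 PM UTC on Jul 15.
Flight 2 lands earlier by 5 hours 18 minutes.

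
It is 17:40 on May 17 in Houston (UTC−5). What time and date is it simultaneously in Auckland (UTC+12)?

10:40 on May 18

In UTC: 17:40 + 5:00 = 22:40 on May 17.
Auckland is UTC+12:00: 22:40 + 12:00 = 10:40 on May 18.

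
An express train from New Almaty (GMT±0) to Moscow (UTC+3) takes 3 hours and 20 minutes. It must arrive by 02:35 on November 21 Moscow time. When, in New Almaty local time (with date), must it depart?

20:15 on November 20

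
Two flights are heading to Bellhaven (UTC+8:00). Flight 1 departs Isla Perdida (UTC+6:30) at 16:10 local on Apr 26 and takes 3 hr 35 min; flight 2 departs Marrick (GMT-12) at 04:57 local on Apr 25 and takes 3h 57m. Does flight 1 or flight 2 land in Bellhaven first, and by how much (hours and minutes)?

Flight 1 in UTC: 16:10 − 6:30 = 09:40 on Apr 26.
+3 hours 35 minutes → arrive 13:15 UTC on Apr 26.
Flight 2 in UTC: 04:57 + 12:00 = 16:57 on Apr 25.
+3 hours 57 minutes → arrive 20:54 UTC on Apr 25.
Flight 2 lands earlier by 16 hours 21 minutes.

the second, by 16 hours 21 minutes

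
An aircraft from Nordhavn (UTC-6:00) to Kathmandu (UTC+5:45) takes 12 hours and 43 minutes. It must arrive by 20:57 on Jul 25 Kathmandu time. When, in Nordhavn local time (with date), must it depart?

20:29 on Jul 24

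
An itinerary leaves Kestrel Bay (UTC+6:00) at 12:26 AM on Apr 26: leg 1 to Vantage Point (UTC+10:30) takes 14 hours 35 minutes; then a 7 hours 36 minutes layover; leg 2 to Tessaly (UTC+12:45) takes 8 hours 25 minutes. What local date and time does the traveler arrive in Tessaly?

1:47 PM on April 27

Convert departure to UTC: 12:26 AM − 6:00 = 6:26 PM UTC on Apr 25.
Add 14 hours 35 minutes leg 1 → 9:01 AM UTC (Apr 26).
Add 7 hours and 36 minutes layover in Vantage Point → 4:37 PM UTC.
Add 8 hours 25 minutes leg 2 → 1:02 AM UTC (Apr 27).
Tessaly is UTC+12:45, so local arrival = 1:02 AM + 12:45 = 1:47 PM on Apr 27.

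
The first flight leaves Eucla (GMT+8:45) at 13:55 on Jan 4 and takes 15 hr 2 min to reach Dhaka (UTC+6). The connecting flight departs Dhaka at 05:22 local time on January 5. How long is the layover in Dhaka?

3 hours 10 minutes

Convert departure to UTC: 13:55 − 8:45 = 05:10 UTC on Jan 4.
Add 15 hours 2 minutes flight time → 20:12 UTC.
Dhaka is UTC+6:00, so local arrival = 20:12 + 6:00 = 02:12 on Jan 5.
Layover = 05:22 − 02:12 = 3 hours 10 minutes.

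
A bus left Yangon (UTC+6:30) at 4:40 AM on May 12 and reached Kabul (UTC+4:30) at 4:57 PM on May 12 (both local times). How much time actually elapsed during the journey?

Departure in UTC: 4:40 AM − 6:30 = 10:10 PM on May 11.
Arrival in UTC: 4:57 PM − 4:30 = 12:27 PM on May 12.
Elapsed = 12:27 PM − 10:10 PM (+1 day) = 14 hours 17 minutes.

14 hours 17 minutes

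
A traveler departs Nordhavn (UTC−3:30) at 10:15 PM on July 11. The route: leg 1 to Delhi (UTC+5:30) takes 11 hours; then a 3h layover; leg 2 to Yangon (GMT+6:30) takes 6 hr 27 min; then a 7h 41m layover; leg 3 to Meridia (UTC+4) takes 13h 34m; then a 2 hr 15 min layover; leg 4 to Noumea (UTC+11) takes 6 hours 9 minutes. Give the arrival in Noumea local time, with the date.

2:51 PM on Jul 14

Convert departure to UTC: 10:15 PM + 3:30 = 1:45 AM UTC on Jul 12.
Add 11 hours leg 1 → 12:45 PM UTC.
Add 3 hours layover in Delhi → 3:45 PM UTC.
Add 6 hours and 27 minutes leg 2 → 10:12 PM UTC.
Add 7 hours and 41 minutes layover in Yangon → 5:53 AM UTC (Jul 13).
Add 13 hours 34 minutes leg 3 → 7:27 PM UTC.
Add 2 hours and 15 minutes layover in Meridia → 9:42 PM UTC.
Add 6 hours 9 minutes leg 4 → 3:51 AM UTC (Jul 14).
Noumea is UTC+11:00, so local arrival = 3:51 AM + 11:00 = 2:51 PM on Jul 14.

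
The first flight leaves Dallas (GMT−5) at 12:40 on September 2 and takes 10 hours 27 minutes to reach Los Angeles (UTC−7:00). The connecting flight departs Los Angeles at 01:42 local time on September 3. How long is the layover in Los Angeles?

4 hours 35 minutes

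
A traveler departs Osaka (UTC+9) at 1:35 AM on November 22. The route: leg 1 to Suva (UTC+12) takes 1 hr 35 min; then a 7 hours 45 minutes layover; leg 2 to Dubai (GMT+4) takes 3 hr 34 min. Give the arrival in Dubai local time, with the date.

9:29 AM on Nov 22

Convert departure to UTC: 1:35 AM − 9:00 = 4:35 PM UTC on Nov 21.
Add 1 hour 35 minutes leg 1 → 6:10 PM UTC.
Add 7 hours 45 minutes layover in Suva → 1:55 AM UTC (Nov 22).
Add 3 hours and 34 minutes leg 2 → 5:29 AM UTC.
Dubai is UTC+4:00, so local arrival = 5:29 AM + 4:00 = 9:29 AM on Nov 22.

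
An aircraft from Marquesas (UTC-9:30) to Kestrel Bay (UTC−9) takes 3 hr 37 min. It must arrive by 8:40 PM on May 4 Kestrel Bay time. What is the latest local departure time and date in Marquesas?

Target arrival in UTC: 8:40 PM + 9:00 = 5:40 AM on May 5.
Subtract 3 hours 37 minutes → departure 2:03 AM UTC on May 5.
Marquesas is UTC−9:30: 2:03 AM − 9:30 = 4:33 PM on May 4.

4:33 PM on May 4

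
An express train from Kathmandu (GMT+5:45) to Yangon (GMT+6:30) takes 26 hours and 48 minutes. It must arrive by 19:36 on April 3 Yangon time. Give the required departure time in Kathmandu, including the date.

Target arrival in UTC: 19:36 − 6:30 = 13:06 on Apr 3.
Subtract 26 hours 48 minutes → departure 10:18 UTC on Apr 2.
Kathmandu is UTC+5:45: 10:18 + 5:45 = 16:03 on Apr 2.

16:03 on Apr 2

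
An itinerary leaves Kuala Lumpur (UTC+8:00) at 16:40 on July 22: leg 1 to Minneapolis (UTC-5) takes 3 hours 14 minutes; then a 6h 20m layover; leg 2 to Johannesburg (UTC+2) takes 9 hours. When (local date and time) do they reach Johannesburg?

Convert departure to UTC: 16:40 − 8:00 = 08:40 UTC on Jul 22.
Add 3 hours 14 minutes leg 1 → 11:54 UTC.
Add 6 hours and 20 minutes layover in Minneapolis → 18:14 UTC.
Add 9 hours leg 2 → 03:14 UTC (Jul 23).
Johannesburg is UTC+2:00, so local arrival = 03:14 + 2:00 = 05:14 on Jul 23.

05:14 on July 23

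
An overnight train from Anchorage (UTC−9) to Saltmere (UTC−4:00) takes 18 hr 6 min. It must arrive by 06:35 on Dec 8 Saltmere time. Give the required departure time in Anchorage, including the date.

Target arrival in UTC: 06:35 + 4:00 = 10:35 on Dec 8.
Subtract 18 hours and 6 minutes → departure 16:29 UTC on Dec 7.
Anchorage is UTC−9:00: 16:29 − 9:00 = 07:29 on Dec 7.

07:29 on December 7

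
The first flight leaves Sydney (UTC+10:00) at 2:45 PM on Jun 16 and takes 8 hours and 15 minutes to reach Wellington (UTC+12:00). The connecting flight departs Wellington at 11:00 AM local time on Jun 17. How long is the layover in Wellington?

10 hours

Convert departure to UTC: 2:45 PM − 10:00 = 4:45 AM UTC on Jun 16.
Add 8 hours and 15 minutes flight time → 1:00 PM UTC.
Wellington is UTC+12:00, so local arrival = 1:00 PM + 12:00 = 1:00 AM on Jun 17.
Layover = 11:00 AM − 1:00 AM = 10 hours.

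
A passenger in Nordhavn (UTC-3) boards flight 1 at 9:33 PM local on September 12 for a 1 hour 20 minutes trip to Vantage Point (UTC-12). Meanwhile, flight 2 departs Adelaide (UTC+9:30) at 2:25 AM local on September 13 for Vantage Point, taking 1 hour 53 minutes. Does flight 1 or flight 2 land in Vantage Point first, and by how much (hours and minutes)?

Flight 1 in UTC: 9:33 PM + 3:00 = 12:33 AM on Sep 13.
+1 hour and 20 minutes → arrive 1:53 AM UTC on Sep 13.
Flight 2 in UTC: 2:25 AM − 9:30 = 4:55 PM on Sep 12.
+1 hour 53 minutes → arrive 6:48 PM UTC on Sep 12.
Flight 2 lands earlier by 7 hours 5 minutes.

the second, by 7 hours 5 minutes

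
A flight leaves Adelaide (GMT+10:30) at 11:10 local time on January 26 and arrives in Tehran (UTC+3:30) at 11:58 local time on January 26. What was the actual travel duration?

7 hours 48 minutes

Tehran is 7:00 behind Adelaide.
Clock-face elapsed time (ignoring zones) is 48 minutes.
Actual elapsed = 48 minutes + 7:00 = 7 hours 48 minutes.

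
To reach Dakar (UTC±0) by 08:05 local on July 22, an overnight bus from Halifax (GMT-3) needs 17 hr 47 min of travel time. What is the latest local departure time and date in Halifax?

Target arrival is already UTC: 08:05 on Jul 22.
Subtract 17 hours 47 minutes → departure 14:18 UTC on Jul 21.
Halifax is UTC−3:00: 14:18 − 3:00 = 11:18 on Jul 21.

11:18 on Jul 21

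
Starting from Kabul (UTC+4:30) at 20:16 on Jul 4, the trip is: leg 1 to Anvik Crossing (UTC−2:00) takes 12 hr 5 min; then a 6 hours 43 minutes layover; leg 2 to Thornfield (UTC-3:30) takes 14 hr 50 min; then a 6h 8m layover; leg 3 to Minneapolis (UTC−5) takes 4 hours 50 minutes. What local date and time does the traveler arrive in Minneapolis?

Convert departure to UTC: 20:16 − 4:30 = 15:46 UTC on Jul 4.
Add 12 hours and 5 minutes leg 1 → 03:51 UTC (Jul 5).
Add 6 hours 43 minutes layover in Anvik Crossing → 10:34 UTC.
Add 14 hours 50 minutes leg 2 → 01:24 UTC (Jul 6).
Add 6 hours and 8 minutes layover in Thornfield → 07:32 UTC.
Add 4 hours 50 minutes leg 3 → 12:22 UTC.
Minneapolis is UTC−5:00, so local arrival = 12:22 − 5:00 = 07:22 on Jul 6.

07:22 on July 6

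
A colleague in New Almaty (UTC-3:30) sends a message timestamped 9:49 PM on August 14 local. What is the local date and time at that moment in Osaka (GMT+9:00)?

10:19 AM on August 15

Osaka is 12:30 ahead of New Almaty.
Shift by the zone difference: 9:49 PM + 12:30 = 10:19 AM on Aug 15 in Osaka.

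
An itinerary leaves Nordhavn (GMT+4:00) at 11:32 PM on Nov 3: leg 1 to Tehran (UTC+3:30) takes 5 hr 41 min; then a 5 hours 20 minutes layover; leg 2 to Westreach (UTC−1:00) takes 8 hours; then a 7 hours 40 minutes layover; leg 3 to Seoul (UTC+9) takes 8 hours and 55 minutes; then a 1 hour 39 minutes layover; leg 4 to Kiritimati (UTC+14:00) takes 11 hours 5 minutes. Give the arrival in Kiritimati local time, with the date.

Convert departure to UTC: 11:32 PM − 4:00 = 7:32 PM UTC on Nov 3.
Add 5 hours and 41 minutes leg 1 → 1:13 AM UTC (Nov 4).
Add 5 hours and 20 minutes layover in Tehran → 6:33 AM UTC.
Add 8 hours leg 2 → 2:33 PM UTC.
Add 7 hours and 40 minutes layover in Westreach → 10:13 PM UTC.
Add 8 hours 55 minutes leg 3 → 7:08 AM UTC (Nov 5).
Add 1 hour 39 minutes layover in Seoul → 8:47 AM UTC.
Add 11 hours 5 minutes leg 4 → 7:52 PM UTC.
Kiritimati is UTC+14:00, so local arrival = 7:52 PM + 14:00 = 9:52 AM on Nov 6.

9:52 AM on Nov 6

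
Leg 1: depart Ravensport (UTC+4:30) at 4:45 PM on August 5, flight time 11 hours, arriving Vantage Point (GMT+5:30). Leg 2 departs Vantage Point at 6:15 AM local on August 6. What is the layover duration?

Convert departure to UTC: 4:45 PM − 4:30 = 12:15 PM UTC on Aug 5.
Add 11 hours flight time → 11:15 PM UTC.
Vantage Point is UTC+5:30, so local arrival = 11:15 PM + 5:30 = 4:45 AM on Aug 6.
Layover = 6:15 AM − 4:45 AM = 1 hour 30 minutes.

1 hour 30 minutes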